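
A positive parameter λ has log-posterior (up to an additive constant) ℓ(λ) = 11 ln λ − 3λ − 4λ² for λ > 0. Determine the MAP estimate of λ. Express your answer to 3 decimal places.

ℓ'(λ) = 11/λ − 3 − 8λ. Setting this to zero and multiplying by λ: 8λ² + 3λ − 11 = 0.
λ = (−3 + √(3² + 4·8·11)) / (2·8) = (−3 + √361) / 16 = (−3 + 19)/16 = 1.
ℓ''(λ) = −11/λ² − 8 < 0, confirming a maximum.

λ̂_MAP = 1.000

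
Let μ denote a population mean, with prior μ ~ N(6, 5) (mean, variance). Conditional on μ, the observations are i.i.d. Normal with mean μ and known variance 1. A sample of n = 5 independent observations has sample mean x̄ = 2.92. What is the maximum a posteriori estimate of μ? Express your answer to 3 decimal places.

μ̂_MAP = 3.038

n = 5, x̄ = 2.92.
For a Normal prior and Normal likelihood with known variance, the posterior is Normal; its mode equals its mean, the precision-weighted average.
Prior precision 1/σ₀² = 1/5 = 0.2; data precision n/σ² = 5/1 = 5.
μ̂ = (0.2·6 + 5·2.92) / (0.2 + 5) = 15.8/5.2 = 79/26 ≈ 3.038.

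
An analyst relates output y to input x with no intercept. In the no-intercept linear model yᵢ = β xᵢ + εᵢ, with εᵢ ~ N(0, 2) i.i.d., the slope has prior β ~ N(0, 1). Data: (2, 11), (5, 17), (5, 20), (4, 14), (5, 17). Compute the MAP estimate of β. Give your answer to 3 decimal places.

log p(β | y) = −Σ(yᵢ − βxᵢ)²/(2·2) − β²/(2·1) + const.
Setting the derivative to zero: Σxᵢ(yᵢ − βxᵢ)/2 − β/1 = 0, so β = Σxᵢyᵢ / (Σxᵢ² + σ²/τ²).
Σxᵢyᵢ = 2·11 + 5·17 + 5·20 + 4·14 + 5·17 = 348; Σxᵢ² = 95; σ²/τ² = 2.
β̂_MAP = 348 / (95 + 2) = 348/97 ≈ 3.588.

β̂_MAP = 3.588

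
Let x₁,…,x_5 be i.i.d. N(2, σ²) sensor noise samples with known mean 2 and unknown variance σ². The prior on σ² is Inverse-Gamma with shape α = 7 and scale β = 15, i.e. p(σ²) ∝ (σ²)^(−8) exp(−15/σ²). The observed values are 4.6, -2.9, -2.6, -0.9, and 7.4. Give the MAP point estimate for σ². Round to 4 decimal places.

Sum of squared deviations about the known mean: SS = (4.6−2)² + (-2.9−2)² + (-2.6−2)² + (-0.9−2)² + (7.4−2)² = 89.5.
The Normal likelihood contributes (σ²)^(−n/2) exp(−SS/(2σ²)), so the posterior is Inverse-Gamma(α + n/2, β + SS/2) = Inverse-Gamma(9.5, 59.75).
The mode of Inverse-Gamma(a, b) is b/(a+1) = 59.75/10.5 ≈ 5.6905.

σ̂²_MAP = 5.6905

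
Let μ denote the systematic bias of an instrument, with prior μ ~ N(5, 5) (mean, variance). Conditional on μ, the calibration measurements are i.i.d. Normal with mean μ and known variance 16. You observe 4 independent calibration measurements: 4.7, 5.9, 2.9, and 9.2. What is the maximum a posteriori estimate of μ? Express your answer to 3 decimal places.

μ̂_MAP = 5.375

n = 4; x̄ = (4.7 + 5.9 + 2.9 + 9.2)/4 = 22.7/4 = 5.675.
For a Normal prior and Normal likelihood with known variance, the posterior is Normal; its mode equals its mean, the precision-weighted average.
Prior precision 1/σ₀² = 1/5 = 0.2; data precision n/σ² = 4/16 = 0.25.
μ̂ = (0.2·5 + 0.25·5.675) / (0.2 + 0.25) = 2.41875/0.45 = 5.375.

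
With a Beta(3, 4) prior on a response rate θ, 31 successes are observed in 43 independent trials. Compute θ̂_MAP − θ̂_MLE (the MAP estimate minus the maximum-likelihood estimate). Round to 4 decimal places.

MAP − MLE = -0.0334

Posterior is Beta(34, 16); MAP = (34−1)/(50−2) = 33/48 ≈ 0.68750.
MLE ignores the prior: θ̂_MLE = k/n = 31/43 ≈ 0.72093.
Difference = 33/48 − 31/43 = -23/688 ≈ -0.0334.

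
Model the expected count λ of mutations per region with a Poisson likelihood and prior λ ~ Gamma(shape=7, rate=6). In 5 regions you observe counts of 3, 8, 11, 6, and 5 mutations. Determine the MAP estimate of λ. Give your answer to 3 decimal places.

Σxᵢ = 3+8+11+6+5 = 33, with n = 5.
Posterior ∝ λ^6e^(−6λ) · λ^33e^(−5λ) = λ^39e^(−11λ), i.e. Gamma(shape=40, rate=11).
The mode of a Gamma(a, b) with a ≥ 1 (shape–rate) is (a−1)/b = 39/11 ≈ 3.545.

λ̂_MAP = 3.545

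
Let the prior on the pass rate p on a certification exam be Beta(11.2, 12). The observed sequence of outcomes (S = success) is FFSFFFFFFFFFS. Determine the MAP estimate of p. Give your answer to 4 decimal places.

Prior: Beta(11.2, 12).
Data: 2 successes in 13 trials (from the sequence). The binomial likelihood contributes p^2(1−p)^11, so the posterior is Beta(11.2+2, 12+11) = Beta(13.2, 23).
For Beta(a, b) with a, b > 1 the mode is (a−1)/(a+b−2) = 12.2/34.2 ≈ 0.3567.

p̂_MAP = 0.3567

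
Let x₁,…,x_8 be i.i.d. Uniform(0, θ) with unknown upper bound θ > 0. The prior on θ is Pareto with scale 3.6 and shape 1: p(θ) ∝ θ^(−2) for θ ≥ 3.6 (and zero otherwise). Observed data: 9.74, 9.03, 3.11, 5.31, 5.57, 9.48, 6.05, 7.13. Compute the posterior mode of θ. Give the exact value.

θ̂_MAP = 9.74

The Uniform(0, θ) likelihood is θ^(−n) for θ ≥ max(xᵢ), zero otherwise. Here max(xᵢ) = 9.74.
Posterior ∝ θ^(−2) · θ^(−8) = θ^(−10) on θ ≥ max(3.6, 9.74) = 9.74.
This density is strictly decreasing in θ, so the posterior mode lies at the lower boundary of the support.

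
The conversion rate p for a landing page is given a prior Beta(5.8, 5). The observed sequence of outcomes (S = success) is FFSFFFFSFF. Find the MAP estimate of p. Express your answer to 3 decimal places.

Prior: Beta(5.8, 5).
Data: 2 successes in 10 trials (from the sequence). The binomial likelihood contributes p^2(1−p)^8, so the posterior is Beta(5.8+2, 5+8) = Beta(7.8, 13).
For Beta(a, b) with a, b > 1 the mode is (a−1)/(a+b−2) = 6.8/18.8 ≈ 0.362.

p̂_MAP = 0.362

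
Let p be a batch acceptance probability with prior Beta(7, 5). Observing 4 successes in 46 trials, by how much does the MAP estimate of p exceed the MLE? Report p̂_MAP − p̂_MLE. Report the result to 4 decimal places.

Posterior is Beta(11, 47); MAP = (11−1)/(58−2) = 10/56 ≈ 0.17857.
MLE ignores the prior: p̂_MLE = k/n = 4/46 ≈ 0.08696.
Difference = 10/56 − 4/46 = 59/644 ≈ 0.0916.

MAP − MLE = 0.0916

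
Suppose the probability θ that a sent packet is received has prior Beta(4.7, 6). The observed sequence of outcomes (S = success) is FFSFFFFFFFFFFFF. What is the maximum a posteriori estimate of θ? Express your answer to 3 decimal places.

Prior: Beta(4.7, 6).
Data: 1 success in 15 trials (from the sequence). The binomial likelihood contributes θ(1−θ)^14, so the posterior is Beta(4.7+1, 6+14) = Beta(5.7, 20).
For Beta(a, b) with a, b > 1 the mode is (a−1)/(a+b−2) = 4.7/23.7 ≈ 0.198.

θ̂_MAP = 0.198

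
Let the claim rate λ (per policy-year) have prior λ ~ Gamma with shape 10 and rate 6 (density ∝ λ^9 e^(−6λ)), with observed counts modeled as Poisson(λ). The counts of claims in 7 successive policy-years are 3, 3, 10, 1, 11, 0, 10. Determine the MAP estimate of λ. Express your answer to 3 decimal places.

Σxᵢ = 3+3+10+1+11+0+10 = 38, with n = 7.
Posterior ∝ λ^9e^(−6λ) · λ^38e^(−7λ) = λ^47e^(−13λ), i.e. Gamma(shape=48, rate=13).
The mode of a Gamma(a, b) with a ≥ 1 (shape–rate) is (a−1)/b = 47/13 ≈ 3.615.

λ̂_MAP = 3.615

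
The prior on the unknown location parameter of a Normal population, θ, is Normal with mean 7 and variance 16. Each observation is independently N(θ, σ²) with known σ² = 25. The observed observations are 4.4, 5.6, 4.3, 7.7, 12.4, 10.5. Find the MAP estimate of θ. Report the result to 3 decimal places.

θ̂_MAP = 7.383

n = 6; x̄ = (4.4 + 5.6 + 4.3 + 7.7 + 12.4 + 10.5)/6 = 44.9/6 = 449/60 ≈ 7.4833.
For a Normal prior and Normal likelihood with known variance, the posterior is Normal; its mode equals its mean, the precision-weighted average.
Prior precision 1/σ₀² = 1/16 = 0.0625; data precision n/σ² = 6/25 = 0.24.
θ̂ = (0.0625·7 + 0.24·(449/60)) / (0.0625 + 0.24) = 2.2335/0.3025 = 4467/605 ≈ 7.383.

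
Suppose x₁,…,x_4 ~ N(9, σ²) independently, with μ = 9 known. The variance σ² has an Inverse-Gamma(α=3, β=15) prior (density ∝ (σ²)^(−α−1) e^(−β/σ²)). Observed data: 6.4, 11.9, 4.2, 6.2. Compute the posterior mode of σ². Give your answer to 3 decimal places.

σ̂²_MAP = 6.338

Sum of squared deviations about the known mean: SS = (6.4−9)² + (11.9−9)² + (4.2−9)² + (6.2−9)² = 46.05.
The Normal likelihood contributes (σ²)^(−n/2) exp(−SS/(2σ²)), so the posterior is Inverse-Gamma(α + n/2, β + SS/2) = Inverse-Gamma(5, 38.025).
The mode of Inverse-Gamma(a, b) is b/(a+1) = 38.025/6 ≈ 6.338.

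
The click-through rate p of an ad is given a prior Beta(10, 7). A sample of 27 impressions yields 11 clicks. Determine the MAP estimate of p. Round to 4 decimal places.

Prior: Beta(10, 7).
Data: 11 successes in 27 trials. The binomial likelihood contributes p^11(1−p)^16, so the posterior is Beta(10+11, 7+16) = Beta(21, 23).
For Beta(a, b) with a, b > 1 the mode is (a−1)/(a+b−2) = 20/42 ≈ 0.4762.

p̂_MAP = 0.4762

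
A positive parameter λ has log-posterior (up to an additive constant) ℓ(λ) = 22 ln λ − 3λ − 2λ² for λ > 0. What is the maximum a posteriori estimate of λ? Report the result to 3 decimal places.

ℓ'(λ) = 22/λ − 3 − 4λ. Setting this to zero and multiplying by λ: 4λ² + 3λ − 22 = 0.
λ = (−3 + √(3² + 4·4·22)) / (2·4) = (−3 + √361) / 8 = (−3 + 19)/8 = 2.
ℓ''(λ) = −22/λ² − 4 < 0, confirming a maximum.

λ̂_MAP = 2.000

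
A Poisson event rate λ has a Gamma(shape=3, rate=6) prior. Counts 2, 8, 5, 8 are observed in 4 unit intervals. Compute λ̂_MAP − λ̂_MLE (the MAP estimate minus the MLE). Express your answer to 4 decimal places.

MAP − MLE = -3.2500

Σxᵢ = 23. Posterior is Gamma(26, 10); MAP = (26−1)/10 = 25/10 ≈ 2.50000.
MLE = x̄ = 23/4 ≈ 5.75000.
Difference = 25/10 − 23/4 = -13/4 ≈ -3.2500.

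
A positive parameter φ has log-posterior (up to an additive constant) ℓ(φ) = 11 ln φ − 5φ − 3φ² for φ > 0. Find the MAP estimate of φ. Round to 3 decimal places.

ℓ'(φ) = 11/φ − 5 − 6φ. Setting this to zero and multiplying by φ: 6φ² + 5φ − 11 = 0.
φ = (−5 + √(5² + 4·6·11)) / (2·6) = (−5 + √289) / 12 = (−5 + 17)/12 = 1.
ℓ''(φ) = −11/φ² − 6 < 0, confirming a maximum.

φ̂_MAP = 1.000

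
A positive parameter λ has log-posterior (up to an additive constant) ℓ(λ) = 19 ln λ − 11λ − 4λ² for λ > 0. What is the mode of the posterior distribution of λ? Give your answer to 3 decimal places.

λ̂_MAP = 1.000

ℓ'(λ) = 19/λ − 11 − 8λ. Setting this to zero and multiplying by λ: 8λ² + 11λ − 19 = 0.
λ = (−11 + √(11² + 4·8·19)) / (2·8) = (−11 + √729) / 16 = (−11 + 27)/16 = 1.
ℓ''(λ) = −19/λ² − 8 < 0, confirming a maximum.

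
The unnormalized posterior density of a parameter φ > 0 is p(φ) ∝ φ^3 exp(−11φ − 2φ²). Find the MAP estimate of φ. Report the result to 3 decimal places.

ℓ'(φ) = 3/φ − 11 − 4φ. Setting this to zero and multiplying by φ: 4φ² + 11φ − 3 = 0.
φ = (−11 + √(11² + 4·4·3)) / (2·4) = (−11 + √169) / 8 = (−11 + 13)/8 = 1/4.
ℓ''(φ) = −3/φ² − 4 < 0, confirming a maximum.

φ̂_MAP = 0.250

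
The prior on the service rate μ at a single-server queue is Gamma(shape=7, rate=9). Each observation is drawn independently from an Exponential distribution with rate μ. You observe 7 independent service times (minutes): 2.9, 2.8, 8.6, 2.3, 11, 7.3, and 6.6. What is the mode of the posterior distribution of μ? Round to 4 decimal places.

The Exponential(rate=μ) likelihood is ∝ μ^n e^(−μΣtᵢ). Here n = 7 and Σtᵢ = 2.9 + 2.8 + 8.6 + 2.3 + 11 + 7.3 + 6.6 = 41.5.
Posterior ∝ μ^6e^(−9μ) · μ^7e^(−41.5μ) = μ^13e^(−50.5μ), i.e. Gamma(14, 50.5).
Mode = (a−1)/b = 13/50.5 ≈ 0.2574.

μ̂_MAP = 0.2574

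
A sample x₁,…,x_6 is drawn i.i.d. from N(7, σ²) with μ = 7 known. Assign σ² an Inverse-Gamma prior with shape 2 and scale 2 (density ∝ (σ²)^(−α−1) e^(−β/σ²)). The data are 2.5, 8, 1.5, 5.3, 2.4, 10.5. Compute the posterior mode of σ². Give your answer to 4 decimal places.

σ̂²_MAP = 7.6500

Sum of squared deviations about the known mean: SS = (2.5−7)² + (8−7)² + (1.5−7)² + (5.3−7)² + (2.4−7)² + (10.5−7)² = 87.8.
The Normal likelihood contributes (σ²)^(−n/2) exp(−SS/(2σ²)), so the posterior is Inverse-Gamma(α + n/2, β + SS/2) = Inverse-Gamma(5, 45.9).
The mode of Inverse-Gamma(a, b) is b/(a+1) = 45.9/6 ≈ 7.6500.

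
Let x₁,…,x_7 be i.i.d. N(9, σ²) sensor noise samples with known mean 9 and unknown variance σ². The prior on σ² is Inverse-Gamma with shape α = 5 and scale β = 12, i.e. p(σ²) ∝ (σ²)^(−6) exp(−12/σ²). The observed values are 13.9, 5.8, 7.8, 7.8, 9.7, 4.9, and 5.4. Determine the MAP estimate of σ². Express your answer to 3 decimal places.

Sum of squared deviations about the known mean: SS = (13.9−9)² + (5.8−9)² + (7.8−9)² + (7.8−9)² + (9.7−9)² + (4.9−9)² + (5.4−9)² = 67.39.
The Normal likelihood contributes (σ²)^(−n/2) exp(−SS/(2σ²)), so the posterior is Inverse-Gamma(α + n/2, β + SS/2) = Inverse-Gamma(8.5, 45.695).
The mode of Inverse-Gamma(a, b) is b/(a+1) = 45.695/9.5 ≈ 4.810.

σ̂²_MAP = 4.810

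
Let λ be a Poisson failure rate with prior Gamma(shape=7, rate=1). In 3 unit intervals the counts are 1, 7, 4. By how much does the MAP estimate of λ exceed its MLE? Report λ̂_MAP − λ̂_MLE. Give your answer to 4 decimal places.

MAP − MLE = 0.5000

Σxᵢ = 12. Posterior is Gamma(19, 4); MAP = (19−1)/4 = 18/4 ≈ 4.50000.
MLE = x̄ = 12/3 ≈ 4.00000.
Difference = 18/4 − 12/3 = 1/2 ≈ 0.5000.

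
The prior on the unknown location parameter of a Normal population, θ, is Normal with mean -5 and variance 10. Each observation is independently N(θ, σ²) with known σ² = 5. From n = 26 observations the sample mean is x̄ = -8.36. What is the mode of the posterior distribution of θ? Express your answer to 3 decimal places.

n = 26, x̄ = -8.36.
For a Normal prior and Normal likelihood with known variance, the posterior is Normal; its mode equals its mean, the precision-weighted average.
Prior precision 1/σ₀² = 1/10 = 0.1; data precision n/σ² = 26/5 = 5.2.
θ̂ = (0.1·(-5) + 5.2·(-8.36)) / (0.1 + 5.2) = (-43.972)/5.3 = -10993/1325 ≈ -8.297.

θ̂_MAP = -8.297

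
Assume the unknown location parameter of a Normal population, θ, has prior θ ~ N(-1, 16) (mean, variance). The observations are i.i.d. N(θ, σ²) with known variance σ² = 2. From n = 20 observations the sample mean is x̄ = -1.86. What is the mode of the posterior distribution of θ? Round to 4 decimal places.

θ̂_MAP = -1.8547

n = 20, x̄ = -1.86.
For a Normal prior and Normal likelihood with known variance, the posterior is Normal; its mode equals its mean, the precision-weighted average.
Prior precision 1/σ₀² = 1/16 = 0.0625; data precision n/σ² = 20/2 = 10.
θ̂ = (0.0625·(-1) + 10·(-1.86)) / (0.0625 + 10) = (-18.6625)/10.0625 = -1493/805 ≈ -1.8547.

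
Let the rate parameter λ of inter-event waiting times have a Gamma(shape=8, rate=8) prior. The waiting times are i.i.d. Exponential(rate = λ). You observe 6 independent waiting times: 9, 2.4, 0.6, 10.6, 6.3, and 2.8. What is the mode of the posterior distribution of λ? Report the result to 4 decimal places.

λ̂_MAP = 0.3275

The Exponential(rate=λ) likelihood is ∝ λ^n e^(−λΣtᵢ). Here n = 6 and Σtᵢ = 9 + 2.4 + 0.6 + 10.6 + 6.3 + 2.8 = 31.7.
Posterior ∝ λ^7e^(−8λ) · λ^6e^(−31.7λ) = λ^13e^(−39.7λ), i.e. Gamma(14, 39.7).
Mode = (a−1)/b = 13/39.7 ≈ 0.3275.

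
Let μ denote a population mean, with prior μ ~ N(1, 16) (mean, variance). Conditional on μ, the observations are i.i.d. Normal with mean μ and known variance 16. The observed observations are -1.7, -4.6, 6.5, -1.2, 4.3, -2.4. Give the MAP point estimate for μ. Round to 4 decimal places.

μ̂_MAP = 0.2714

n = 6; x̄ = ((-1.7) + (-4.6) + 6.5 + (-1.2) + 4.3 + (-2.4))/6 = 0.9/6 = 0.15.
For a Normal prior and Normal likelihood with known variance, the posterior is Normal; its mode equals its mean, the precision-weighted average.
Prior precision 1/σ₀² = 1/16 = 0.0625; data precision n/σ² = 6/16 = 0.375.
μ̂ = (0.0625·1 + 0.375·0.15) / (0.0625 + 0.375) = 0.11875/0.4375 = 19/70 ≈ 0.2714.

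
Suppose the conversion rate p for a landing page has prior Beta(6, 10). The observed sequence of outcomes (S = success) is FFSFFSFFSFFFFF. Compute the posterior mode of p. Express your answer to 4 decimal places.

p̂_MAP = 0.2857

Prior: Beta(6, 10).
Data: 3 successes in 14 trials (from the sequence). The binomial likelihood contributes p^3(1−p)^11, so the posterior is Beta(6+3, 10+11) = Beta(9, 21).
For Beta(a, b) with a, b > 1 the mode is (a−1)/(a+b−2) = 8/28 ≈ 0.2857.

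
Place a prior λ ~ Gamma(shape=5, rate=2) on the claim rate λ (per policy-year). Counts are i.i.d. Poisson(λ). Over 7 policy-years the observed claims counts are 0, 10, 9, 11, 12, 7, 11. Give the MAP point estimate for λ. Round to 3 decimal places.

Σxᵢ = 0+10+9+11+12+7+11 = 60, with n = 7.
Posterior ∝ λ^4e^(−2λ) · λ^60e^(−7λ) = λ^64e^(−9λ), i.e. Gamma(shape=65, rate=9).
The mode of a Gamma(a, b) with a ≥ 1 (shape–rate) is (a−1)/b = 64/9 ≈ 7.111.

λ̂_MAP = 7.111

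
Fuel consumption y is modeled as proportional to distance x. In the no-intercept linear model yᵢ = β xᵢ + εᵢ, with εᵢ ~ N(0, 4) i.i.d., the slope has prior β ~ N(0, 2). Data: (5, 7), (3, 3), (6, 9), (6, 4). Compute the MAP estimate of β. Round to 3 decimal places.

log p(β | y) = −Σ(yᵢ − βxᵢ)²/(2·4) − β²/(2·2) + const.
Setting the derivative to zero: Σxᵢ(yᵢ − βxᵢ)/4 − β/2 = 0, so β = Σxᵢyᵢ / (Σxᵢ² + σ²/τ²).
Σxᵢyᵢ = 5·7 + 3·3 + 6·9 + 6·4 = 122; Σxᵢ² = 106; σ²/τ² = 2.
β̂_MAP = 122 / (106 + 2) = 122/108 ≈ 1.130.

β̂_MAP = 1.130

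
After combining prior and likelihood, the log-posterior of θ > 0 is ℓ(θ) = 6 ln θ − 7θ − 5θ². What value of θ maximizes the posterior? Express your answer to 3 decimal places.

θ̂_MAP = 0.500

ℓ'(θ) = 6/θ − 7 − 10θ. Setting this to zero and multiplying by θ: 10θ² + 7θ − 6 = 0.
θ = (−7 + √(7² + 4·10·6)) / (2·10) = (−7 + √289) / 20 = (−7 + 17)/20 = 1/2.
ℓ''(θ) = −6/θ² − 10 < 0, confirming a maximum.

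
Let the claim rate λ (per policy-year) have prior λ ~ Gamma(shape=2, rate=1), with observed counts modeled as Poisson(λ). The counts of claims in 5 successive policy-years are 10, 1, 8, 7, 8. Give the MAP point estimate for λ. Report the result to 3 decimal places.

λ̂_MAP = 5.833

Σxᵢ = 10+1+8+7+8 = 34, with n = 5.
Posterior ∝ λe^(−1λ) · λ^34e^(−5λ) = λ^35e^(−6λ), i.e. Gamma(shape=36, rate=6).
The mode of a Gamma(a, b) with a ≥ 1 (shape–rate) is (a−1)/b = 35/6 ≈ 5.833.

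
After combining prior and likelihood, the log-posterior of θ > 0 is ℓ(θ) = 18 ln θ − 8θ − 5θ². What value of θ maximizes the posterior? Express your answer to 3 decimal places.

ℓ'(θ) = 18/θ − 8 − 10θ. Setting this to zero and multiplying by θ: 10θ² + 8θ − 18 = 0.
θ = (−8 + √(8² + 4·10·18)) / (2·10) = (−8 + √784) / 20 = (−8 + 28)/20 = 1.
ℓ''(θ) = −18/θ² − 10 < 0, confirming a maximum.

θ̂_MAP = 1.000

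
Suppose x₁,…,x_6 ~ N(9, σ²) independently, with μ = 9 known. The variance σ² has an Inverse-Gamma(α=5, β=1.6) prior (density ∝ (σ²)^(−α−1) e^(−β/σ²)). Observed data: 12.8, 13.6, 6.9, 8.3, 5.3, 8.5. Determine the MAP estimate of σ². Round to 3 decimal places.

Sum of squared deviations about the known mean: SS = (12.8−9)² + (13.6−9)² + (6.9−9)² + (8.3−9)² + (5.3−9)² + (8.5−9)² = 54.44.
The Normal likelihood contributes (σ²)^(−n/2) exp(−SS/(2σ²)), so the posterior is Inverse-Gamma(α + n/2, β + SS/2) = Inverse-Gamma(8, 28.82).
The mode of Inverse-Gamma(a, b) is b/(a+1) = 28.82/9 ≈ 3.202.

σ̂²_MAP = 3.202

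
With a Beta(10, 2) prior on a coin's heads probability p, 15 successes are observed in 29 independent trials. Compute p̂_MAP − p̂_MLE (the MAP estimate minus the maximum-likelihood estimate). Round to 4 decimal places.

Posterior is Beta(25, 16); MAP = (25−1)/(41−2) = 24/39 ≈ 0.61538.
MLE ignores the prior: p̂_MLE = k/n = 15/29 ≈ 0.51724.
Difference = 24/39 − 15/29 = 37/377 ≈ 0.0981.

MAP − MLE = 0.0981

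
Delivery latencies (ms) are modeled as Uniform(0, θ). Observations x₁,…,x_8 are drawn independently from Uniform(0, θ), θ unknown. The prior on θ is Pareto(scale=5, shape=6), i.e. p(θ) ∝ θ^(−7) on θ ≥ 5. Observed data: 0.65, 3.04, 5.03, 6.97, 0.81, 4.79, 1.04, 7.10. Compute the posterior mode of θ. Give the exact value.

The Uniform(0, θ) likelihood is θ^(−n) for θ ≥ max(xᵢ), zero otherwise. Here max(xᵢ) = 7.10.
Posterior ∝ θ^(−7) · θ^(−8) = θ^(−15) on θ ≥ max(5, 7.10) = 7.10.
This density is strictly decreasing in θ, so the posterior mode lies at the lower boundary of the support.

θ̂_MAP = 7.10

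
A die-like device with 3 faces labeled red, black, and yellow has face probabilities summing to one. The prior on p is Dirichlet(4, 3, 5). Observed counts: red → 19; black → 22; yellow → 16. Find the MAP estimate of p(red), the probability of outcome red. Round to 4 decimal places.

The posterior is Dirichlet(αᵢ + nᵢ) = Dirichlet(23, 25, 21).
For a Dirichlet(a₁,…,a_K) with all aᵢ > 1, the mode has j-th component (aⱼ − 1)/(Σaᵢ − K).
Here Σaᵢ = 69 and K = 3, so p(red) = (23 − 1)/(69 − 3) = 22/66 ≈ 0.3333.

MAP estimate of p(red) = 0.3333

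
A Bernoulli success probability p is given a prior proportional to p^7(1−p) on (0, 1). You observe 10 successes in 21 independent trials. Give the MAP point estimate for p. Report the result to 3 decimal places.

p̂_MAP = 0.586

The prior density ∝ p^7(1−p)^1 is the kernel of Beta(8, 2).
Data: 10 successes in 21 trials. The binomial likelihood contributes p^10(1−p)^11, so the posterior is Beta(8+10, 2+11) = Beta(18, 13).
For Beta(a, b) with a, b > 1 the mode is (a−1)/(a+b−2) = 17/29 ≈ 0.586.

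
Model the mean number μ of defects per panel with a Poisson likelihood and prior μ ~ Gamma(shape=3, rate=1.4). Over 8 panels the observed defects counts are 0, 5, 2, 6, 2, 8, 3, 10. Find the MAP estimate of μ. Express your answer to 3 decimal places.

Σxᵢ = 0+5+2+6+2+8+3+10 = 36, with n = 8.
Posterior ∝ μ^2e^(−1.4μ) · μ^36e^(−8μ) = μ^38e^(−9.4μ), i.e. Gamma(shape=39, rate=9.4).
The mode of a Gamma(a, b) with a ≥ 1 (shape–rate) is (a−1)/b = 38/9.4 ≈ 4.043.

μ̂_MAP = 4.043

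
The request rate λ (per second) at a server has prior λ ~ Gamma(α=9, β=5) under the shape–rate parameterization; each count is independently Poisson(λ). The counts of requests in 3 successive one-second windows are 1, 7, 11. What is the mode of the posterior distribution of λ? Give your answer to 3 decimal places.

λ̂_MAP = 3.375

Σxᵢ = 1+7+11 = 19, with n = 3.
Posterior ∝ λ^8e^(−5λ) · λ^19e^(−3λ) = λ^27e^(−8λ), i.e. Gamma(shape=28, rate=8).
The mode of a Gamma(a, b) with a ≥ 1 (shape–rate) is (a−1)/b = 27/8 ≈ 3.375.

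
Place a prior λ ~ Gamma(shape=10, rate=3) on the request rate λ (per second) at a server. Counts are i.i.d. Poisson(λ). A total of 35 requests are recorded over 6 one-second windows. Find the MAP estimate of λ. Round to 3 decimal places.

λ̂_MAP = 4.889

Σxᵢ = 35, n = 6.
Posterior ∝ λ^9e^(−3λ) · λ^35e^(−6λ) = λ^44e^(−9λ), i.e. Gamma(shape=45, rate=9).
The mode of a Gamma(a, b) with a ≥ 1 (shape–rate) is (a−1)/b = 44/9 ≈ 4.889.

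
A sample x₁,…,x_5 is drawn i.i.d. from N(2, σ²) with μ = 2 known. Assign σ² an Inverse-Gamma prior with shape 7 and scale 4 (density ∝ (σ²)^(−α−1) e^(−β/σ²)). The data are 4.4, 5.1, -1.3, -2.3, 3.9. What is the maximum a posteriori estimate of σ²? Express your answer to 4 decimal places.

σ̂²_MAP = 2.6838

Sum of squared deviations about the known mean: SS = (4.4−2)² + (5.1−2)² + (-1.3−2)² + (-2.3−2)² + (3.9−2)² = 48.36.
The Normal likelihood contributes (σ²)^(−n/2) exp(−SS/(2σ²)), so the posterior is Inverse-Gamma(α + n/2, β + SS/2) = Inverse-Gamma(9.5, 28.18).
The mode of Inverse-Gamma(a, b) is b/(a+1) = 28.18/10.5 ≈ 2.6838.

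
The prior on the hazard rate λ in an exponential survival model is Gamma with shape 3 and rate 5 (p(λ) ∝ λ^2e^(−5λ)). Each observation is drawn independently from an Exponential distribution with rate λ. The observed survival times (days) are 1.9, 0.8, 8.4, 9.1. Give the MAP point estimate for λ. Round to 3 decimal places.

λ̂_MAP = 0.238

The Exponential(rate=λ) likelihood is ∝ λ^n e^(−λΣtᵢ). Here n = 4 and Σtᵢ = 1.9 + 0.8 + 8.4 + 9.1 = 20.2.
Posterior ∝ λ^2e^(−5λ) · λ^4e^(−20.2λ) = λ^6e^(−25.2λ), i.e. Gamma(7, 25.2).
Mode = (a−1)/b = 6/25.2 ≈ 0.238.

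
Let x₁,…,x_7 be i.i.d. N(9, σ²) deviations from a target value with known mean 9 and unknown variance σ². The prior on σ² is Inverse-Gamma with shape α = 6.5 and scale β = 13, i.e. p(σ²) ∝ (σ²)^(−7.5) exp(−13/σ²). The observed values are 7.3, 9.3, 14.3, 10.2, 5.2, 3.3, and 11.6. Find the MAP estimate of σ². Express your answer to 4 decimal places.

σ̂²_MAP = 5.1000

Sum of squared deviations about the known mean: SS = (7.3−9)² + (9.3−9)² + (14.3−9)² + (10.2−9)² + (5.2−9)² + (3.3−9)² + (11.6−9)² = 86.2.
The Normal likelihood contributes (σ²)^(−n/2) exp(−SS/(2σ²)), so the posterior is Inverse-Gamma(α + n/2, β + SS/2) = Inverse-Gamma(10, 56.1).
The mode of Inverse-Gamma(a, b) is b/(a+1) = 56.1/11 ≈ 5.1000.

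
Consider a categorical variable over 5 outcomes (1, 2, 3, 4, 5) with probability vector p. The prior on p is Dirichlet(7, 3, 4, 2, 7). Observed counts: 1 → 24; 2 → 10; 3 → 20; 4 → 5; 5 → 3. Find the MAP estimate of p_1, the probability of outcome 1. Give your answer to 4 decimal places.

The posterior is Dirichlet(αᵢ + nᵢ) = Dirichlet(31, 13, 24, 7, 10).
For a Dirichlet(a₁,…,a_K) with all aᵢ > 1, the mode has j-th component (aⱼ − 1)/(Σaᵢ − K).
Here Σaᵢ = 85 and K = 5, so p_1 = (31 − 1)/(85 − 5) = 30/80 ≈ 0.3750.

MAP estimate: 0.3750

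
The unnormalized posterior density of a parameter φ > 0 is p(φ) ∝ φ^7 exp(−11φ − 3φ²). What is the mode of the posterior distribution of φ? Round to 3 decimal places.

ℓ'(φ) = 7/φ − 11 − 6φ. Setting this to zero and multiplying by φ: 6φ² + 11φ − 7 = 0.
φ = (−11 + √(11² + 4·6·7)) / (2·6) = (−11 + √289) / 12 = (−11 + 17)/12 = 1/2.
ℓ''(φ) = −7/φ² − 6 < 0, confirming a maximum.

φ̂_MAP = 0.500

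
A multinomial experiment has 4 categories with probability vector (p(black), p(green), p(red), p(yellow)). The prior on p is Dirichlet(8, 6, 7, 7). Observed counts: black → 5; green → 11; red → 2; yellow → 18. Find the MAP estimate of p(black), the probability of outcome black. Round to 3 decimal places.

The posterior is Dirichlet(αᵢ + nᵢ) = Dirichlet(13, 17, 9, 25).
For a Dirichlet(a₁,…,a_K) with all aᵢ > 1, the mode has j-th component (aⱼ − 1)/(Σaᵢ − K).
Here Σaᵢ = 64 and K = 4, so p(black) = (13 − 1)/(64 − 4) = 12/60 ≈ 0.200.

MAP estimate of p(black) = 0.200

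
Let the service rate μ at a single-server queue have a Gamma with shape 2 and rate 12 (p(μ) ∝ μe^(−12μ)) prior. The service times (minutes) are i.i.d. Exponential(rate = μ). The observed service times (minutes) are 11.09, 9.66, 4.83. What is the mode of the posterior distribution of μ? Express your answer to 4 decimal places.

The Exponential(rate=μ) likelihood is ∝ μ^n e^(−μΣtᵢ). Here n = 3 and Σtᵢ = 11.09 + 9.66 + 4.83 = 25.58.
Posterior ∝ μe^(−12μ) · μ^3e^(−25.58μ) = μ^4e^(−37.58μ), i.e. Gamma(5, 37.58).
Mode = (a−1)/b = 4/37.58 ≈ 0.1064.

μ̂_MAP = 0.1064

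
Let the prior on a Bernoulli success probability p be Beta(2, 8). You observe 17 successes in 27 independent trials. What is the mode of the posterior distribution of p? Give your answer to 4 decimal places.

Prior: Beta(2, 8).
Data: 17 successes in 27 trials. The binomial likelihood contributes p^17(1−p)^10, so the posterior is Beta(2+17, 8+10) = Beta(19, 18).
For Beta(a, b) with a, b > 1 the mode is (a−1)/(a+b−2) = 18/35 ≈ 0.5143.

p̂_MAP = 0.5143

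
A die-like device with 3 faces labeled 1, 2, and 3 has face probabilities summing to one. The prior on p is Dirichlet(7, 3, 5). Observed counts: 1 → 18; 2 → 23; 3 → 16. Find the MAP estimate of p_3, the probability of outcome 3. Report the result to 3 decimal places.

The posterior is Dirichlet(αᵢ + nᵢ) = Dirichlet(25, 26, 21).
For a Dirichlet(a₁,…,a_K) with all aᵢ > 1, the mode has j-th component (aⱼ − 1)/(Σaᵢ − K).
Here Σaᵢ = 72 and K = 3, so p_3 = (21 − 1)/(72 − 3) = 20/69 ≈ 0.290.

MAP estimate: 0.290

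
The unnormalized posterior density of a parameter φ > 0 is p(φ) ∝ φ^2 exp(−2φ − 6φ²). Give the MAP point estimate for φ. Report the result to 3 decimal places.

ℓ'(φ) = 2/φ − 2 − 12φ. Setting this to zero and multiplying by φ: 12φ² + 2φ − 2 = 0.
φ = (−2 + √(2² + 4·12·2)) / (2·12) = (−2 + √100) / 24 = (−2 + 10)/24 = 1/3.
ℓ''(φ) = −2/φ² − 12 < 0, confirming a maximum.

φ̂_MAP = 0.333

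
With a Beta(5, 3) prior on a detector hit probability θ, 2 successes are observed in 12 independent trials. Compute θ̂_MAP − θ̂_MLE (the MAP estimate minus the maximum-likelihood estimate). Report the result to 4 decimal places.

MAP − MLE = 0.1667

Posterior is Beta(7, 13); MAP = (7−1)/(20−2) = 6/18 ≈ 0.33333.
MLE ignores the prior: θ̂_MLE = k/n = 2/12 ≈ 0.16667.
Difference = 6/18 − 2/12 = 1/6 ≈ 0.1667.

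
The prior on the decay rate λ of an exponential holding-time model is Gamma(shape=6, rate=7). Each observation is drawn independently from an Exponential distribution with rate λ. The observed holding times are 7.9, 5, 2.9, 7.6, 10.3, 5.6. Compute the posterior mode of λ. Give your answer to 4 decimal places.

The Exponential(rate=λ) likelihood is ∝ λ^n e^(−λΣtᵢ). Here n = 6 and Σtᵢ = 7.9 + 5 + 2.9 + 7.6 + 10.3 + 5.6 = 39.3.
Posterior ∝ λ^5e^(−7λ) · λ^6e^(−39.3λ) = λ^11e^(−46.3λ), i.e. Gamma(12, 46.3).
Mode = (a−1)/b = 11/46.3 ≈ 0.2376.

λ̂_MAP = 0.2376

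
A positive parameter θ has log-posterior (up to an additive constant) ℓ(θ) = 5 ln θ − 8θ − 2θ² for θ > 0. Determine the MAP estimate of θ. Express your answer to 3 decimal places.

ℓ'(θ) = 5/θ − 8 − 4θ. Setting this to zero and multiplying by θ: 4θ² + 8θ − 5 = 0.
θ = (−8 + √(8² + 4·4·5)) / (2·4) = (−8 + √144) / 8 = (−8 + 12)/8 = 1/2.
ℓ''(θ) = −5/θ² − 4 < 0, confirming a maximum.

θ̂_MAP = 0.500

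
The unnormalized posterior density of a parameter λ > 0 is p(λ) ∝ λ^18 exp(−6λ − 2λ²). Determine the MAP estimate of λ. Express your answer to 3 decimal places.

λ̂_MAP = 1.500

ℓ'(λ) = 18/λ − 6 − 4λ. Setting this to zero and multiplying by λ: 4λ² + 6λ − 18 = 0.
λ = (−6 + √(6² + 4·4·18)) / (2·4) = (−6 + √324) / 8 = (−6 + 18)/8 = 3/2.
ℓ''(λ) = −18/λ² − 4 < 0, confirming a maximum.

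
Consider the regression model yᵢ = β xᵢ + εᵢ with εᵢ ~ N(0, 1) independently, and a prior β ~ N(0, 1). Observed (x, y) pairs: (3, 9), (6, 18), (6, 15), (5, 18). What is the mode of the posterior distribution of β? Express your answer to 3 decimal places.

log p(β | y) = −Σ(yᵢ − βxᵢ)²/(2·1) − β²/(2·1) + const.
Setting the derivative to zero: Σxᵢ(yᵢ − βxᵢ)/1 − β/1 = 0, so β = Σxᵢyᵢ / (Σxᵢ² + σ²/τ²).
Σxᵢyᵢ = 3·9 + 6·18 + 6·15 + 5·18 = 315; Σxᵢ² = 106; σ²/τ² = 1.
β̂_MAP = 315 / (106 + 1) = 315/107 ≈ 2.944.

β̂_MAP = 2.944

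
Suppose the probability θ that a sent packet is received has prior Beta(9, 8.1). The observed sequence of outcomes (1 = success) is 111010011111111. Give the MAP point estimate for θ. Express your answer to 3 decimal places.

θ̂_MAP = 0.664

Prior: Beta(9, 8.1).
Data: 12 successes in 15 trials (from the sequence). The binomial likelihood contributes θ^12(1−θ)^3, so the posterior is Beta(9+12, 8.1+3) = Beta(21, 11.1).
For Beta(a, b) with a, b > 1 the mode is (a−1)/(a+b−2) = 20/30.1 ≈ 0.664.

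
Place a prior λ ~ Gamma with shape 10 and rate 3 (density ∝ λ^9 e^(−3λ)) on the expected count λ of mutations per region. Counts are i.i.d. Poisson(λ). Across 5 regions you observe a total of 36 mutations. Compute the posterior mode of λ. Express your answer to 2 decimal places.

λ̂_MAP = 5.63

Σxᵢ = 36, n = 5.
Posterior ∝ λ^9e^(−3λ) · λ^36e^(−5λ) = λ^45e^(−8λ), i.e. Gamma(shape=46, rate=8).
The mode of a Gamma(a, b) with a ≥ 1 (shape–rate) is (a−1)/b = 45/8 ≈ 5.63.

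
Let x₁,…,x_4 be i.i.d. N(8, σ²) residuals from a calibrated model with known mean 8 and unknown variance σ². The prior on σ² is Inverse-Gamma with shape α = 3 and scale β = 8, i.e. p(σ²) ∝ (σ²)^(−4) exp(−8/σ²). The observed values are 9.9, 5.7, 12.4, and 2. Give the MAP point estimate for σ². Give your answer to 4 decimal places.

σ̂²_MAP = 6.6883

Sum of squared deviations about the known mean: SS = (9.9−8)² + (5.7−8)² + (12.4−8)² + (2−8)² = 64.26.
The Normal likelihood contributes (σ²)^(−n/2) exp(−SS/(2σ²)), so the posterior is Inverse-Gamma(α + n/2, β + SS/2) = Inverse-Gamma(5, 40.13).
The mode of Inverse-Gamma(a, b) is b/(a+1) = 40.13/6 ≈ 6.6883.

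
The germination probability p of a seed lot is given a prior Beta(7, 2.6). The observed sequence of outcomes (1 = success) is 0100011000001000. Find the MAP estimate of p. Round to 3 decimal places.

Prior: Beta(7, 2.6).
Data: 4 successes in 16 trials (from the sequence). The binomial likelihood contributes p^4(1−p)^12, so the posterior is Beta(7+4, 2.6+12) = Beta(11, 14.6).
For Beta(a, b) with a, b > 1 the mode is (a−1)/(a+b−2) = 10/23.6 ≈ 0.424.

p̂_MAP = 0.424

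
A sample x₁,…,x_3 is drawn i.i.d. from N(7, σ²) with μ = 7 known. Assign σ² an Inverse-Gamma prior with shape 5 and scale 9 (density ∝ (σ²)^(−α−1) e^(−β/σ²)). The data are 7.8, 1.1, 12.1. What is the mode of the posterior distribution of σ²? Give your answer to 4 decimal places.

Sum of squared deviations about the known mean: SS = (7.8−7)² + (1.1−7)² + (12.1−7)² = 61.46.
The Normal likelihood contributes (σ²)^(−n/2) exp(−SS/(2σ²)), so the posterior is Inverse-Gamma(α + n/2, β + SS/2) = Inverse-Gamma(6.5, 39.73).
The mode of Inverse-Gamma(a, b) is b/(a+1) = 39.73/7.5 ≈ 5.2973.

σ̂²_MAP = 5.2973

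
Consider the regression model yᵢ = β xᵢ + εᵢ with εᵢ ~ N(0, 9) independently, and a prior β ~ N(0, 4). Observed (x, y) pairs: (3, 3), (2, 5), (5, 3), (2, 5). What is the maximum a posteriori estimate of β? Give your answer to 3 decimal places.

log p(β | y) = −Σ(yᵢ − βxᵢ)²/(2·9) − β²/(2·4) + const.
Setting the derivative to zero: Σxᵢ(yᵢ − βxᵢ)/9 − β/4 = 0, so β = Σxᵢyᵢ / (Σxᵢ² + σ²/τ²).
Σxᵢyᵢ = 3·3 + 2·5 + 5·3 + 2·5 = 44; Σxᵢ² = 42; σ²/τ² = 2.25.
β̂_MAP = 44 / (42 + 2.25) = 44/44.25 ≈ 0.994.

β̂_MAP = 0.994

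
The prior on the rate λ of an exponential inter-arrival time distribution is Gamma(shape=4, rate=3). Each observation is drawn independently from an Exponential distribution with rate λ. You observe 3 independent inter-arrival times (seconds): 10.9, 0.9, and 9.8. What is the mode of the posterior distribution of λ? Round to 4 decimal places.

The Exponential(rate=λ) likelihood is ∝ λ^n e^(−λΣtᵢ). Here n = 3 and Σtᵢ = 10.9 + 0.9 + 9.8 = 21.6.
Posterior ∝ λ^3e^(−3λ) · λ^3e^(−21.6λ) = λ^6e^(−24.6λ), i.e. Gamma(7, 24.6).
Mode = (a−1)/b = 6/24.6 ≈ 0.2439.

λ̂_MAP = 0.2439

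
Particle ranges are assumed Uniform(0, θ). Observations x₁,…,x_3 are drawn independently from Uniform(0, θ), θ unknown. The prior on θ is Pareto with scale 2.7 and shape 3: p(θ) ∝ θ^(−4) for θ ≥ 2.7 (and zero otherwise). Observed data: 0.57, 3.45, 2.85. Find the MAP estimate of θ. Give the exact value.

θ̂_MAP = 3.45

The Uniform(0, θ) likelihood is θ^(−n) for θ ≥ max(xᵢ), zero otherwise. Here max(xᵢ) = 3.45.
Posterior ∝ θ^(−4) · θ^(−3) = θ^(−7) on θ ≥ max(2.7, 3.45) = 3.45.
This density is strictly decreasing in θ, so the posterior mode lies at the lower boundary of the support.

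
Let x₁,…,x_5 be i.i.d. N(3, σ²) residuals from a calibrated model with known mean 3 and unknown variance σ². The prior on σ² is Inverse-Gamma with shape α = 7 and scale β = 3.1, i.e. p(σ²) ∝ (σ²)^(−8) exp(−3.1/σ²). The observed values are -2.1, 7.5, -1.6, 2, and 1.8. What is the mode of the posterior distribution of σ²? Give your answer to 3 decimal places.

Sum of squared deviations about the known mean: SS = (-2.1−3)² + (7.5−3)² + (-1.6−3)² + (2−3)² + (1.8−3)² = 69.86.
The Normal likelihood contributes (σ²)^(−n/2) exp(−SS/(2σ²)), so the posterior is Inverse-Gamma(α + n/2, β + SS/2) = Inverse-Gamma(9.5, 38.03).
The mode of Inverse-Gamma(a, b) is b/(a+1) = 38.03/10.5 ≈ 3.622.

σ̂²_MAP = 3.622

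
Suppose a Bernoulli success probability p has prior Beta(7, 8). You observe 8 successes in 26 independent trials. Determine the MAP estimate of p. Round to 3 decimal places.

Prior: Beta(7, 8).
Data: 8 successes in 26 trials. The binomial likelihood contributes p^8(1−p)^18, so the posterior is Beta(7+8, 8+18) = Beta(15, 26).
For Beta(a, b) with a, b > 1 the mode is (a−1)/(a+b−2) = 14/39 ≈ 0.359.

p̂_MAP = 0.359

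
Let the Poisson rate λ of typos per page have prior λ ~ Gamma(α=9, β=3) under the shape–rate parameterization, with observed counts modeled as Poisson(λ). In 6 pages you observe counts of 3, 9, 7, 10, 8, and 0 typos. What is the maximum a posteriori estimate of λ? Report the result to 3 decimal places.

λ̂_MAP = 5.000

Σxᵢ = 3+9+7+10+8+0 = 37, with n = 6.
Posterior ∝ λ^8e^(−3λ) · λ^37e^(−6λ) = λ^45e^(−9λ), i.e. Gamma(shape=46, rate=9).
The mode of a Gamma(a, b) with a ≥ 1 (shape–rate) is (a−1)/b = 45/9 ≈ 5.000.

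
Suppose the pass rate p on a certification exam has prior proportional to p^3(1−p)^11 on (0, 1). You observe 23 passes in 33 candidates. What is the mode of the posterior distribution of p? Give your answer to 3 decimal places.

The prior density ∝ p^3(1−p)^11 is the kernel of Beta(4, 12).
Data: 23 successes in 33 trials. The binomial likelihood contributes p^23(1−p)^10, so the posterior is Beta(4+23, 12+10) = Beta(27, 22).
For Beta(a, b) with a, b > 1 the mode is (a−1)/(a+b−2) = 26/47 ≈ 0.553.

p̂_MAP = 0.553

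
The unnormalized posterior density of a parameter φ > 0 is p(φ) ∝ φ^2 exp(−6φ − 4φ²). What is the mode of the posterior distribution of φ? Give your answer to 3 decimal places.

φ̂_MAP = 0.250

ℓ'(φ) = 2/φ − 6 − 8φ. Setting this to zero and multiplying by φ: 8φ² + 6φ − 2 = 0.
φ = (−6 + √(6² + 4·8·2)) / (2·8) = (−6 + √100) / 16 = (−6 + 10)/16 = 1/4.
ℓ''(φ) = −2/φ² − 8 < 0, confirming a maximum.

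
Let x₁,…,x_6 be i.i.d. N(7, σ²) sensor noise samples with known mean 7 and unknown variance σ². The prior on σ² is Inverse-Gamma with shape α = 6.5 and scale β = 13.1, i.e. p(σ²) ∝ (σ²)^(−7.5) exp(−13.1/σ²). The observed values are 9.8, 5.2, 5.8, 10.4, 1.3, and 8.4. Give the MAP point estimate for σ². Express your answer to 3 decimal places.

σ̂²_MAP = 4.035

Sum of squared deviations about the known mean: SS = (9.8−7)² + (5.2−7)² + (5.8−7)² + (10.4−7)² + (1.3−7)² + (8.4−7)² = 58.53.
The Normal likelihood contributes (σ²)^(−n/2) exp(−SS/(2σ²)), so the posterior is Inverse-Gamma(α + n/2, β + SS/2) = Inverse-Gamma(9.5, 42.365).
The mode of Inverse-Gamma(a, b) is b/(a+1) = 42.365/10.5 ≈ 4.035.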